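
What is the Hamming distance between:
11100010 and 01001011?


XOR: 10101001
Count of 1s: 4

4


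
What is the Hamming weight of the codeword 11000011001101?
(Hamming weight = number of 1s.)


Counting 1s in 11000011001101

7


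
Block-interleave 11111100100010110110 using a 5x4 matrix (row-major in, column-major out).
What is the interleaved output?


Matrix:
  1111
  1100
  1000
  1011
  0110
Read columns: 11110110011001110010

11110110011001110010


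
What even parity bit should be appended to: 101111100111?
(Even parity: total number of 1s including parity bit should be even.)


Number of 1s in data: 9
Parity bit: 1

1


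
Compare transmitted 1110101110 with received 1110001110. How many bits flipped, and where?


XOR: 0000100000

1 error(s) at position(s): 4


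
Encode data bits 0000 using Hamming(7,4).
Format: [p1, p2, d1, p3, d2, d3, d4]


Parity bits: p1=0, p2=0, p3=0

0000000


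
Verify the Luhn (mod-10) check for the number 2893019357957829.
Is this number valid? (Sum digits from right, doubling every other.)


Luhn sum = 85
85 mod 10 = 5

Invalid (Luhn sum mod 10 = 5)


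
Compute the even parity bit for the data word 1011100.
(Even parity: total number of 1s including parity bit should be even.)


Number of 1s in data: 4
Parity bit: 0

0


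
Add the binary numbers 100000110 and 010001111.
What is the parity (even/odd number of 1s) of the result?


100000110 = 262
010001111 = 143
Sum = 405 = 110010101
1s count = 5

odd parity (5 ones in 110010101)


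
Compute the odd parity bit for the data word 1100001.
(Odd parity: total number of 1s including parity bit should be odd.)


Number of 1s in data: 3
Parity bit: 0

0


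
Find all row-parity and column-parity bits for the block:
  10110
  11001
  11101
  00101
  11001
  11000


Row parities: 110010
Column parities: 10110

Row P: 110010, Col P: 10110, Corner: 1


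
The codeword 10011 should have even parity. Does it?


Number of 1s: 3

No, parity error (3 ones)


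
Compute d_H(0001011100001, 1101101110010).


XOR: 1100110010011
Count of 1s: 7

7


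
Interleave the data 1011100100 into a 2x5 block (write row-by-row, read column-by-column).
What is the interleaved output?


Matrix:
  10111
  00100
Read columns: 1000111010

1000111010


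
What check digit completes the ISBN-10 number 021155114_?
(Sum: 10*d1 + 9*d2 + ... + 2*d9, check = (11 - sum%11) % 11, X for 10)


Weighted sum: 103
103 mod 11 = 4

Check digit: 7


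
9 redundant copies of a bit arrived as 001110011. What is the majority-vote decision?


Ones: 5 out of 9
Threshold: 5

1 (5/9 voted 1)


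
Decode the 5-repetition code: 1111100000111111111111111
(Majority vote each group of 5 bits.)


Groups: 11111, 00000, 11111, 11111, 11111
Majority votes: 10111

10111


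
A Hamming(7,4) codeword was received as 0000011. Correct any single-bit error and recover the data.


Syndrome = 1: error at position 1

Data: 0011 (corrected bit 1)


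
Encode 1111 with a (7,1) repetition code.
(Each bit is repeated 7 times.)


Each bit -> 7 copies

1111111111111111111111111111


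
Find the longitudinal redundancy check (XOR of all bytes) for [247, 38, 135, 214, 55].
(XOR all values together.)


XOR chain: 247 ^ 38 ^ 135 ^ 214 ^ 55 = 183

183


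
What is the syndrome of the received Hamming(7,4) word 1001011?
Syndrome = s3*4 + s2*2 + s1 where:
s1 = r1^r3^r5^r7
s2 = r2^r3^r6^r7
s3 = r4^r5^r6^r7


s1=0, s2=0, s3=1

Syndrome = 4 (error at position 4)


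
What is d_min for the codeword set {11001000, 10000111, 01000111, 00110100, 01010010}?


Comparing all pairs, minimum distance: 2
Can detect 1 errors, correct 0 errors

2


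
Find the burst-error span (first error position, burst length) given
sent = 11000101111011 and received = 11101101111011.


XOR: 00101000000000

Burst at position 2, length 3


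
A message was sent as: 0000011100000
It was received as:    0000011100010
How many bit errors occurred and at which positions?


XOR: 0000000000010

1 error(s) at position(s): 11


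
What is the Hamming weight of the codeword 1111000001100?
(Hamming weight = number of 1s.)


Counting 1s in 1111000001100

6


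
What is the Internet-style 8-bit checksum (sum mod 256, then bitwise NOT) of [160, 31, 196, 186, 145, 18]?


Sum = 736 mod 256 = 224
Complement = 31

31


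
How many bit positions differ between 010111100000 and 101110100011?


XOR: 111001000011
Count of 1s: 6

6


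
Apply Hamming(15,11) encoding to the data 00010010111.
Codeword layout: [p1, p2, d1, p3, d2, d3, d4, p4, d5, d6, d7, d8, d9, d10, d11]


Parity bits: p1=0, p2=0, p3=0, p4=0

000000100010111


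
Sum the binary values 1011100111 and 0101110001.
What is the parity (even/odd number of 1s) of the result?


1011100111 = 743
0101110001 = 369
Sum = 1112 = 10001011000
1s count = 4

even parity (4 ones in 10001011000)


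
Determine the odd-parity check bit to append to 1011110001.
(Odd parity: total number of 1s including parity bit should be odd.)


Number of 1s in data: 6
Parity bit: 1

1


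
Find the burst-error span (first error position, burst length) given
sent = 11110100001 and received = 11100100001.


XOR: 00010000000

Burst at position 3, length 1


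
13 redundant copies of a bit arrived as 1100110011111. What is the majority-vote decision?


Ones: 9 out of 13
Threshold: 7

1 (9/13 voted 1)


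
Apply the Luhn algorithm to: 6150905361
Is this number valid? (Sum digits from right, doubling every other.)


Luhn sum = 22
22 mod 10 = 2

Invalid (Luhn sum mod 10 = 2)


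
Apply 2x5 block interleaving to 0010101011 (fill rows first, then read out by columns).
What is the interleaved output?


Matrix:
  00101
  01011
Read columns: 0001100111

0001100111


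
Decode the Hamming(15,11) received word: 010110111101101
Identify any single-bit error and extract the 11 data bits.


Syndrome = 1: error at position 1

Data: 01011101101 (corrected bit 1)


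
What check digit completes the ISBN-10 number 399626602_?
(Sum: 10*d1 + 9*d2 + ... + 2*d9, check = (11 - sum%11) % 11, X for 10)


Weighted sum: 295
295 mod 11 = 9

Check digit: 2


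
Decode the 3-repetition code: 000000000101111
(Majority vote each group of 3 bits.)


Groups: 000, 000, 000, 101, 111
Majority votes: 00011

00011


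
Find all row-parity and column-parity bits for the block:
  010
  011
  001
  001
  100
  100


Row parities: 101111
Column parities: 001

Row P: 101111, Col P: 001, Corner: 1


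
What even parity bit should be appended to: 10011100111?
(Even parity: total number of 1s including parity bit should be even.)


Number of 1s in data: 7
Parity bit: 1

1


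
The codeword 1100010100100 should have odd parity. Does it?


Number of 1s: 5

Yes, parity is correct (5 ones)


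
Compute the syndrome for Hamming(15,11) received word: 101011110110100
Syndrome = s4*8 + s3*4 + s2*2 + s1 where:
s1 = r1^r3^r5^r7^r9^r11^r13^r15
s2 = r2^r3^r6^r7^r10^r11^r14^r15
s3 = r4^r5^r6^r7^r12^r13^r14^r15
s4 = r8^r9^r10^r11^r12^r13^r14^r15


s1=0, s2=1, s3=0, s4=0

Syndrome = 2 (error at position 2)


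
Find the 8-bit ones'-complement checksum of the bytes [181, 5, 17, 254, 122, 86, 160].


Sum = 825 mod 256 = 57
Complement = 198

198


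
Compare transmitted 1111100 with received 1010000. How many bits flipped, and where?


XOR: 0101100

3 error(s) at position(s): 1, 3, 4


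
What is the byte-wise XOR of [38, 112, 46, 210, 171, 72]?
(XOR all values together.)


XOR chain: 38 ^ 112 ^ 46 ^ 210 ^ 171 ^ 72 = 73

73


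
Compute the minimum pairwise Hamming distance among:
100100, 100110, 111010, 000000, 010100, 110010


Comparing all pairs, minimum distance: 1
Can detect 0 errors, correct 0 errors

1


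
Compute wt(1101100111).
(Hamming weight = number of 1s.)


Counting 1s in 1101100111

7


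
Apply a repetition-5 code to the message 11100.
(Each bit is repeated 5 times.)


Each bit -> 5 copies

1111111111111110000000000


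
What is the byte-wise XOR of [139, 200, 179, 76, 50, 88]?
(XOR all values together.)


XOR chain: 139 ^ 200 ^ 179 ^ 76 ^ 50 ^ 88 = 214

214


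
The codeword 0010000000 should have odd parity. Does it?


Number of 1s: 1

Yes, parity is correct (1 ones)


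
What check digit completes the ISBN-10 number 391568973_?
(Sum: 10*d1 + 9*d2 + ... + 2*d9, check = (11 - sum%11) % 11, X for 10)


Weighted sum: 293
293 mod 11 = 7

Check digit: 4


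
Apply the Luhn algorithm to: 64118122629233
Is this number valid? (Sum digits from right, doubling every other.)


Luhn sum = 49
49 mod 10 = 9

Invalid (Luhn sum mod 10 = 9)


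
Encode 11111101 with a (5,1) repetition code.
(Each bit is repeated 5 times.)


Each bit -> 5 copies

1111111111111111111111111111110000011111


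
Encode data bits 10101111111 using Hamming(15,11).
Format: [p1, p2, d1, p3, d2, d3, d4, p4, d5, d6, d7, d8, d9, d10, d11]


Parity bits: p1=1, p2=0, p3=1, p4=1

101101011111111


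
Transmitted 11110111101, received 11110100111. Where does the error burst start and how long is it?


XOR: 00000011010

Burst at position 6, length 4


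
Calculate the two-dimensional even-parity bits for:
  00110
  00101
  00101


Row parities: 000
Column parities: 00110

Row P: 000, Col P: 00110, Corner: 0


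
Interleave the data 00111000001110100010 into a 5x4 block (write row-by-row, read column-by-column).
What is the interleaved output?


Matrix:
  0011
  1000
  0011
  1010
  0010
Read columns: 01010000001011110100

01010000001011110100


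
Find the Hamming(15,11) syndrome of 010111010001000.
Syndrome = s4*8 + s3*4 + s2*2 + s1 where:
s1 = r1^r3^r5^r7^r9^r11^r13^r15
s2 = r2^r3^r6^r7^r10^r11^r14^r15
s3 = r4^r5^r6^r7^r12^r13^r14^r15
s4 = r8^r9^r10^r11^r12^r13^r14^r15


s1=1, s2=0, s3=0, s4=0

Syndrome = 1 (error at position 1)


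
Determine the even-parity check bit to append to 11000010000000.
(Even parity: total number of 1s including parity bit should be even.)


Number of 1s in data: 3
Parity bit: 1

1


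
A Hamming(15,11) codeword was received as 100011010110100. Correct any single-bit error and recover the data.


Syndrome = 6: error at position 6

Data: 01000110100 (corrected bit 6)


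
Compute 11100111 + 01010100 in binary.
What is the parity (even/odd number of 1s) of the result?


11100111 = 231
01010100 = 84
Sum = 315 = 100111011
1s count = 6

even parity (6 ones in 100111011)


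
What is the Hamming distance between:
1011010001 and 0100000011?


XOR: 1111010010
Count of 1s: 6

6


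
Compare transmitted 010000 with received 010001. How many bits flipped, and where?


XOR: 000001

1 error(s) at position(s): 5


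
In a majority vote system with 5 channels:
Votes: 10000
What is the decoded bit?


Ones: 1 out of 5
Threshold: 3

0 (1/5 voted 1)


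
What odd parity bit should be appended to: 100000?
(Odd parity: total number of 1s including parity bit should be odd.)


Number of 1s in data: 1
Parity bit: 0

0


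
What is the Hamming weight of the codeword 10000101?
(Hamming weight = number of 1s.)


Counting 1s in 10000101

3


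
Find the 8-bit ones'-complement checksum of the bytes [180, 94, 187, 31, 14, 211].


Sum = 717 mod 256 = 205
Complement = 50

50


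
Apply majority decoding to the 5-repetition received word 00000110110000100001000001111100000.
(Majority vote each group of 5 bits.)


Groups: 00000, 11011, 00001, 00001, 00000, 11111, 00000
Majority votes: 0100010

0100010


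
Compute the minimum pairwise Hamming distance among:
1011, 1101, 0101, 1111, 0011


Comparing all pairs, minimum distance: 1
Can detect 0 errors, correct 0 errors

1


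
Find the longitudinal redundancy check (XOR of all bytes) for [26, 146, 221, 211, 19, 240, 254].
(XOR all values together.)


XOR chain: 26 ^ 146 ^ 221 ^ 211 ^ 19 ^ 240 ^ 254 = 155

155


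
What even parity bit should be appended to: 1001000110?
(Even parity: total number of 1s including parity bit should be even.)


Number of 1s in data: 4
Parity bit: 0

0


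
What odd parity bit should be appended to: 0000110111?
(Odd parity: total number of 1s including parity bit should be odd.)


Number of 1s in data: 5
Parity bit: 0

0


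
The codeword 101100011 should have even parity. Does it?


Number of 1s: 5

No, parity error (5 ones)


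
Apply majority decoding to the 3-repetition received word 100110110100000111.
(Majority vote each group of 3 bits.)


Groups: 100, 110, 110, 100, 000, 111
Majority votes: 011001

011001


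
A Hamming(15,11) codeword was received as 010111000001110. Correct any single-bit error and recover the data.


Syndrome = 10: error at position 10

Data: 01100101110 (corrected bit 10)


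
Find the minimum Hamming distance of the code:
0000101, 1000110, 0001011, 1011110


Comparing all pairs, minimum distance: 2
Can detect 1 errors, correct 0 errors

2


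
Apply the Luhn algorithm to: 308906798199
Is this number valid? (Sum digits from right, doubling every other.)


Luhn sum = 68
68 mod 10 = 8

Invalid (Luhn sum mod 10 = 8)


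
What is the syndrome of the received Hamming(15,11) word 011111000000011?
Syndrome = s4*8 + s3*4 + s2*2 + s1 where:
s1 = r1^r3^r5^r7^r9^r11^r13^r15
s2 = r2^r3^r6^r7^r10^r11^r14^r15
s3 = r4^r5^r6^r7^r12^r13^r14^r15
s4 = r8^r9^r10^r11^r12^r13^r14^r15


s1=1, s2=1, s3=1, s4=0

Syndrome = 7 (error at position 7)


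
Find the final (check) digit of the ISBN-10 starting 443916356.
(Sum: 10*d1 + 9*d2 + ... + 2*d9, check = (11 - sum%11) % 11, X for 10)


Weighted sum: 238
238 mod 11 = 7

Check digit: 4


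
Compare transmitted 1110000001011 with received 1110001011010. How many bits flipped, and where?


XOR: 0000001010001

3 error(s) at position(s): 6, 8, 12


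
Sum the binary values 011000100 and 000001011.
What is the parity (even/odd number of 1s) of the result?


011000100 = 196
000001011 = 11
Sum = 207 = 11001111
1s count = 6

even parity (6 ones in 11001111)


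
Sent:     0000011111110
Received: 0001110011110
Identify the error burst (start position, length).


XOR: 0001101100000

Burst at position 3, length 5


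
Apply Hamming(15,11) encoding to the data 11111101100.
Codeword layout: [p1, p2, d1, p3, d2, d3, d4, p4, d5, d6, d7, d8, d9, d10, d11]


Parity bits: p1=1, p2=0, p3=1, p4=0

101111101101100


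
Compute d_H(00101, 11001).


XOR: 11100
Count of 1s: 3

3


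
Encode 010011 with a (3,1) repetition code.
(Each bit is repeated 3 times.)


Each bit -> 3 copies

000111000000111111


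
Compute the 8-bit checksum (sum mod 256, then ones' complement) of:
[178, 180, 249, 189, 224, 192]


Sum = 1212 mod 256 = 188
Complement = 67

67


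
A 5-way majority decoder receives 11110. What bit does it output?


Ones: 4 out of 5
Threshold: 3

1 (4/5 voted 1)


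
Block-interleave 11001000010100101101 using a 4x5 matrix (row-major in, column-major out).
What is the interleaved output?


Matrix:
  11001
  00001
  01001
  01101
Read columns: 10001011000100001111

10001011000100001111


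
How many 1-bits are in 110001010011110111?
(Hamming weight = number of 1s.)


Counting 1s in 110001010011110111

11


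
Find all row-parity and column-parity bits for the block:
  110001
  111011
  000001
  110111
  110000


Row parities: 11110
Column parities: 001100

Row P: 11110, Col P: 001100, Corner: 0


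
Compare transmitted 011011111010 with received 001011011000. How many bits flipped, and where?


XOR: 010000100010

3 error(s) at position(s): 1, 6, 10


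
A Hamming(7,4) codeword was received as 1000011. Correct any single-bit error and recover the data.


Syndrome = 0: no error detected

Data: 0011 (no errors)


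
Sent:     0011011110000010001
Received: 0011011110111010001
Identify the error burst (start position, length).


XOR: 0000000000111000000

Burst at position 10, length 3


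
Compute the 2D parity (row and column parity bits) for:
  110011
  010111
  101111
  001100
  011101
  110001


Row parities: 001001
Column parities: 101011

Row P: 001001, Col P: 101011, Corner: 0


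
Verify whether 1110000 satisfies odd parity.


Number of 1s: 3

Yes, parity is correct (3 ones)


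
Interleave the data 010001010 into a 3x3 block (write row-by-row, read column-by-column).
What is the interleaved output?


Matrix:
  010
  001
  010
Read columns: 000101010

000101010


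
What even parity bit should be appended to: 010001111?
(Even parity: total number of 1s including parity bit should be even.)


Number of 1s in data: 5
Parity bit: 1

1


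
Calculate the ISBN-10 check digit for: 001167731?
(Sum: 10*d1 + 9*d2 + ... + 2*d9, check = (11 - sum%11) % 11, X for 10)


Weighted sum: 125
125 mod 11 = 4

Check digit: 7


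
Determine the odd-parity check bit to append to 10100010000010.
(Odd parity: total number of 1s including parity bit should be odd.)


Number of 1s in data: 4
Parity bit: 1

1


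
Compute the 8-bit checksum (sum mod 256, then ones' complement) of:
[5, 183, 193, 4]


Sum = 385 mod 256 = 129
Complement = 126

126


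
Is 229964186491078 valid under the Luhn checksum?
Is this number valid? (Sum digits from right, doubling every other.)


Luhn sum = 84
84 mod 10 = 4

Invalid (Luhn sum mod 10 = 4)


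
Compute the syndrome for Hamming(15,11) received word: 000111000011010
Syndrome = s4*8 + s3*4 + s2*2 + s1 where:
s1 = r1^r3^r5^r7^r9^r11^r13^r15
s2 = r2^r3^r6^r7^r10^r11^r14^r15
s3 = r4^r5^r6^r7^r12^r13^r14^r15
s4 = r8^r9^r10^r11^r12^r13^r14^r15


s1=0, s2=1, s3=1, s4=1

Syndrome = 14 (error at position 14)


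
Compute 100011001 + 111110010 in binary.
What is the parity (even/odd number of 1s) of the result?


100011001 = 281
111110010 = 498
Sum = 779 = 1100001011
1s count = 5

odd parity (5 ones in 1100001011)


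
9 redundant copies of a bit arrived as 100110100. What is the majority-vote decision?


Ones: 4 out of 9
Threshold: 5

0 (4/9 voted 1)


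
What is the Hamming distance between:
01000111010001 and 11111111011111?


XOR: 10111000001110
Count of 1s: 7

7


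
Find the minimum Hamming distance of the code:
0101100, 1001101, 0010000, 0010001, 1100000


Comparing all pairs, minimum distance: 1
Can detect 0 errors, correct 0 errors

1


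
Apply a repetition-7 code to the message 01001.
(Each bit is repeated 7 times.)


Each bit -> 7 copies

00000001111111000000000000001111111


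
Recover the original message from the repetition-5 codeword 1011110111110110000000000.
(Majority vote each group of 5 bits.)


Groups: 10111, 10111, 11011, 00000, 00000
Majority votes: 11100

11100


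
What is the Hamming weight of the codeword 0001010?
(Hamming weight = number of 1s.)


Counting 1s in 0001010

2


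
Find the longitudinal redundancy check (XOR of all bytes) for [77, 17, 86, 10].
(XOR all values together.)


XOR chain: 77 ^ 17 ^ 86 ^ 10 = 0

0


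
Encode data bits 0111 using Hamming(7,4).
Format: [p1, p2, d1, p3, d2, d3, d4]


Parity bits: p1=0, p2=0, p3=1

0001111


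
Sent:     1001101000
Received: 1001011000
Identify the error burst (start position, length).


XOR: 0000110000

Burst at position 4, length 2


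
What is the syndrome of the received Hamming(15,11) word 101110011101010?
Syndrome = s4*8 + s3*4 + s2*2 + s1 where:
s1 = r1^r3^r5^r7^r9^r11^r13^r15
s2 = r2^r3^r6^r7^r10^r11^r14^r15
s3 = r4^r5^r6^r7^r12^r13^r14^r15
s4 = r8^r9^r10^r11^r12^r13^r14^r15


s1=0, s2=1, s3=0, s4=1

Syndrome = 10 (error at position 10)


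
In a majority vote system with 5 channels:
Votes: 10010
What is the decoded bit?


Ones: 2 out of 5
Threshold: 3

0 (2/5 voted 1)


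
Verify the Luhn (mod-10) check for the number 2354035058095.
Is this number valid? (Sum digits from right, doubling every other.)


Luhn sum = 58
58 mod 10 = 8

Invalid (Luhn sum mod 10 = 8)


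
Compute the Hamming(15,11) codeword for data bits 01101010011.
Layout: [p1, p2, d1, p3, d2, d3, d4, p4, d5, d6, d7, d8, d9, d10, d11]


Parity bits: p1=0, p2=0, p3=0, p4=0

000011001010011


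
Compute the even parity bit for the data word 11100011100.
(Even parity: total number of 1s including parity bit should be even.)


Number of 1s in data: 6
Parity bit: 0

0


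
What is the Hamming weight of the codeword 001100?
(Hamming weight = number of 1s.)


Counting 1s in 001100

2


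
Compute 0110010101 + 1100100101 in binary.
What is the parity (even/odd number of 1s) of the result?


0110010101 = 405
1100100101 = 805
Sum = 1210 = 10010111010
1s count = 6

even parity (6 ones in 10010111010)


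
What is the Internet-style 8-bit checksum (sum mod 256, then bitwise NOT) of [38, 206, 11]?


Sum = 255 mod 256 = 255
Complement = 0

0


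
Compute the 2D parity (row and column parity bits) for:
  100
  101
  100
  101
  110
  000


Row parities: 101000
Column parities: 110

Row P: 101000, Col P: 110, Corner: 0


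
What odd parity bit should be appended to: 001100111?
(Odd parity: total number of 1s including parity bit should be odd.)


Number of 1s in data: 5
Parity bit: 0

0


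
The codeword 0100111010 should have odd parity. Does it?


Number of 1s: 5

Yes, parity is correct (5 ones)


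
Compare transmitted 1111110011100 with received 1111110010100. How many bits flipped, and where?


XOR: 0000000001000

1 error(s) at position(s): 9


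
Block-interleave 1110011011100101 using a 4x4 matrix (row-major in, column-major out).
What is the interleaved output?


Matrix:
  1110
  0110
  1110
  0101
Read columns: 1010111111100001

1010111111100001


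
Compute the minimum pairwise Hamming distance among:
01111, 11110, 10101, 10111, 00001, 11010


Comparing all pairs, minimum distance: 1
Can detect 0 errors, correct 0 errors

1


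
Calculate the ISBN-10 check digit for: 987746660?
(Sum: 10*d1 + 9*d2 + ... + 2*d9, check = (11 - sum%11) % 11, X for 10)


Weighted sum: 363
363 mod 11 = 0

Check digit: 0


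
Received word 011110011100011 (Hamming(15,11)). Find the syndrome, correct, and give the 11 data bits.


Syndrome = 10: error at position 10

Data: 11001000011 (corrected bit 10)


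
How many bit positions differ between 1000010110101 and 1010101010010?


XOR: 0010111100111
Count of 1s: 8

8


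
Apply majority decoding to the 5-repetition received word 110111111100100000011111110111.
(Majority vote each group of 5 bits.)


Groups: 11011, 11111, 00100, 00001, 11111, 10111
Majority votes: 110011

110011


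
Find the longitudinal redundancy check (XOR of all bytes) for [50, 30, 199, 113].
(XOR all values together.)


XOR chain: 50 ^ 30 ^ 199 ^ 113 = 154

154


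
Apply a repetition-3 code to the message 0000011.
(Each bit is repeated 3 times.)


Each bit -> 3 copies

000000000000000111111


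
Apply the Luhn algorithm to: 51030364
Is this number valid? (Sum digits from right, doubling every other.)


Luhn sum = 15
15 mod 10 = 5

Invalid (Luhn sum mod 10 = 5)


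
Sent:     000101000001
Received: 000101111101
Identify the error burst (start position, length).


XOR: 000000111100

Burst at position 6, length 4


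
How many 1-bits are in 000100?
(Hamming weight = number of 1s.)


Counting 1s in 000100

1


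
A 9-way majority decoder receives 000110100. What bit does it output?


Ones: 3 out of 9
Threshold: 5

0 (3/9 voted 1)


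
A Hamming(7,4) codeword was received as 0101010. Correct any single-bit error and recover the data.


Syndrome = 0: no error detected

Data: 0010 (no errors)


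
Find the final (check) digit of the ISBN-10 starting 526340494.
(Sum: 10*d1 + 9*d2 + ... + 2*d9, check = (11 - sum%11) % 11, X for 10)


Weighted sum: 212
212 mod 11 = 3

Check digit: 8


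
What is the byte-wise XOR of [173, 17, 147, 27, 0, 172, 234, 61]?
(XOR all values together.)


XOR chain: 173 ^ 17 ^ 147 ^ 27 ^ 0 ^ 172 ^ 234 ^ 61 = 79

79


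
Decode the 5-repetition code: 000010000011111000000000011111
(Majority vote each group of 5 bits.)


Groups: 00001, 00000, 11111, 00000, 00000, 11111
Majority votes: 001001

001001


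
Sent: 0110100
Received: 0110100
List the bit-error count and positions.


XOR: 0000000

0 errors (received matches sent)


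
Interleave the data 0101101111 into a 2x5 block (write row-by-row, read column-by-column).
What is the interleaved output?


Matrix:
  01011
  01111
Read columns: 0011011111

0011011111


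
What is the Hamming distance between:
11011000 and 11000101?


XOR: 00011101
Count of 1s: 4

4


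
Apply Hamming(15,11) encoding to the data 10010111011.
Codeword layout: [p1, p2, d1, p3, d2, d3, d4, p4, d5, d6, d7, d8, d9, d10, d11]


Parity bits: p1=0, p2=0, p3=0, p4=1

001000110111011


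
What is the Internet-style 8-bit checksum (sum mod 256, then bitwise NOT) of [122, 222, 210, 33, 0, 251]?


Sum = 838 mod 256 = 70
Complement = 185

185


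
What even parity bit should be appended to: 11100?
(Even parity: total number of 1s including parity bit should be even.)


Number of 1s in data: 3
Parity bit: 1

1


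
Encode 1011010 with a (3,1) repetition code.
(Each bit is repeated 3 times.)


Each bit -> 3 copies

111000111111000111000


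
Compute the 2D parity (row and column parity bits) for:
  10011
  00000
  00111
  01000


Row parities: 1011
Column parities: 11100

Row P: 1011, Col P: 11100, Corner: 1


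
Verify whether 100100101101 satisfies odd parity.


Number of 1s: 6

No, parity error (6 ones)


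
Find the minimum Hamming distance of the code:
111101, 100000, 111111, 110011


Comparing all pairs, minimum distance: 1
Can detect 0 errors, correct 0 errors

1


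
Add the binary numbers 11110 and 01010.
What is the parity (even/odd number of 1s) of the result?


11110 = 30
01010 = 10
Sum = 40 = 101000
1s count = 2

even parity (2 ones in 101000)


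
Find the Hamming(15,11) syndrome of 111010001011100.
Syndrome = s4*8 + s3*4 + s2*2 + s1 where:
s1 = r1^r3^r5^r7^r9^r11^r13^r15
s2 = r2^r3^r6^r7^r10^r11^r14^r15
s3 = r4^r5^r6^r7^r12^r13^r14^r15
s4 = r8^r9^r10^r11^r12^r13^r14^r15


s1=0, s2=1, s3=1, s4=0

Syndrome = 6 (error at position 6)


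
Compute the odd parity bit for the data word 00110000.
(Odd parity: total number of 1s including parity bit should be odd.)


Number of 1s in data: 2
Parity bit: 1

1


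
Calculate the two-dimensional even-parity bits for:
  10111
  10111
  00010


Row parities: 001
Column parities: 00010

Row P: 001, Col P: 00010, Corner: 1


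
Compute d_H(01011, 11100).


XOR: 10111
Count of 1s: 4

4


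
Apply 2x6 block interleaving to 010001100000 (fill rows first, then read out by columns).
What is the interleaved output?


Matrix:
  010001
  100000
Read columns: 011000000010

011000000010


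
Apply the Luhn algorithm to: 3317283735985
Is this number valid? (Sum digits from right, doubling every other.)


Luhn sum = 57
57 mod 10 = 7

Invalid (Luhn sum mod 10 = 7)


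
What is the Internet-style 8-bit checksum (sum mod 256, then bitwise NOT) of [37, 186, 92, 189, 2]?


Sum = 506 mod 256 = 250
Complement = 5

5


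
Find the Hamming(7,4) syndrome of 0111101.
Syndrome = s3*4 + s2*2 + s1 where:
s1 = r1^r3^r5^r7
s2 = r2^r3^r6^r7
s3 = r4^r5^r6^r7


s1=1, s2=1, s3=1

Syndrome = 7 (error at position 7)


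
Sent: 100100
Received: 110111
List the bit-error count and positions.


XOR: 010011

3 error(s) at position(s): 1, 4, 5


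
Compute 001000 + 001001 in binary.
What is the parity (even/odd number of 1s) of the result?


001000 = 8
001001 = 9
Sum = 17 = 10001
1s count = 2

even parity (2 ones in 10001)


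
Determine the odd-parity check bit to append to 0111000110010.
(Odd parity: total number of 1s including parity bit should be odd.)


Number of 1s in data: 6
Parity bit: 1

1


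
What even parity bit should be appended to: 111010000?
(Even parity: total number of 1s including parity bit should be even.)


Number of 1s in data: 4
Parity bit: 0

0


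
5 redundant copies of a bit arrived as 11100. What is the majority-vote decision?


Ones: 3 out of 5
Threshold: 3

1 (3/5 voted 1)


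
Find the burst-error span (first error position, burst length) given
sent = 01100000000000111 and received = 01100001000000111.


XOR: 00000001000000000

Burst at position 7, length 1


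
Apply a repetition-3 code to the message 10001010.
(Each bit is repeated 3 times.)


Each bit -> 3 copies

111000000000111000111000


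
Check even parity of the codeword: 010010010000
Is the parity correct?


Number of 1s: 3

No, parity error (3 ones)


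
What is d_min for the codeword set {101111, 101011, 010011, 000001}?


Comparing all pairs, minimum distance: 1
Can detect 0 errors, correct 0 errors

1


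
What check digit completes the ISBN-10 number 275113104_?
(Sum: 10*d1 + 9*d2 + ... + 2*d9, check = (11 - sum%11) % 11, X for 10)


Weighted sum: 163
163 mod 11 = 9

Check digit: 2


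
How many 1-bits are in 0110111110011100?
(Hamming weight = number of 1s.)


Counting 1s in 0110111110011100

10


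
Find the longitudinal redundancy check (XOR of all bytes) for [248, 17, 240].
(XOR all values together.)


XOR chain: 248 ^ 17 ^ 240 = 25

25


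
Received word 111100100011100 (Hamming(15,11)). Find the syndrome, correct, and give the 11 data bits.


Syndrome = 9: error at position 9

Data: 10011011100 (corrected bit 9)


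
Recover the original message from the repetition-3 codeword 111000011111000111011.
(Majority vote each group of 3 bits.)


Groups: 111, 000, 011, 111, 000, 111, 011
Majority votes: 1011011

1011011


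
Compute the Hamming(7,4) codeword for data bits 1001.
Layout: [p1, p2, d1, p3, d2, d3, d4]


Parity bits: p1=0, p2=0, p3=1

0011001


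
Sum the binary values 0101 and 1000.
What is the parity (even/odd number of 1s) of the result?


0101 = 5
1000 = 8
Sum = 13 = 1101
1s count = 3

odd parity (3 ones in 1101)


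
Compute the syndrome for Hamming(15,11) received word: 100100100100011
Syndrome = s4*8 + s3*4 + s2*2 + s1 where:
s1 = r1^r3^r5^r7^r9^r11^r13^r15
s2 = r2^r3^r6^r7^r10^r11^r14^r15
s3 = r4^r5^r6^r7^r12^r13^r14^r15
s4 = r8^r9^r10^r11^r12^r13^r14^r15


s1=1, s2=0, s3=0, s4=1

Syndrome = 9 (error at position 9)


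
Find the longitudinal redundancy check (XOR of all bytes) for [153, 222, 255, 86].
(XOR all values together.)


XOR chain: 153 ^ 222 ^ 255 ^ 86 = 238

238


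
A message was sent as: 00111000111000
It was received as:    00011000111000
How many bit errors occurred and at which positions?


XOR: 00100000000000

1 error(s) at position(s): 2


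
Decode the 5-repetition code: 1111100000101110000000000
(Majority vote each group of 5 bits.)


Groups: 11111, 00000, 10111, 00000, 00000
Majority votes: 10100

10100


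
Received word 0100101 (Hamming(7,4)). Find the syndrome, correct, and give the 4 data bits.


Syndrome = 0: no error detected

Data: 0101 (no errors)


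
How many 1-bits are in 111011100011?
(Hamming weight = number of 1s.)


Counting 1s in 111011100011

8


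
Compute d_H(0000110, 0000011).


XOR: 0000101
Count of 1s: 2

2


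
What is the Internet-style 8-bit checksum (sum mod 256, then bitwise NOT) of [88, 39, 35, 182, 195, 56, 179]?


Sum = 774 mod 256 = 6
Complement = 249

249


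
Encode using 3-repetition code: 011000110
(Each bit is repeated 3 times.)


Each bit -> 3 copies

000111111000000000111111000


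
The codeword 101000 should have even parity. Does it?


Number of 1s: 2

Yes, parity is correct (2 ones)


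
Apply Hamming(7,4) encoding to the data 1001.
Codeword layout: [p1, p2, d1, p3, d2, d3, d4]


Parity bits: p1=0, p2=0, p3=1

0011001


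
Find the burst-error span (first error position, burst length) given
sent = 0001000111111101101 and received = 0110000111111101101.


XOR: 0111000000000000000

Burst at position 1, length 3


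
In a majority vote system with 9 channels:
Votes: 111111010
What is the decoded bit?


Ones: 7 out of 9
Threshold: 5

1 (7/9 voted 1)


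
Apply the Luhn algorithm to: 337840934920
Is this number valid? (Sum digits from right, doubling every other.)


Luhn sum = 63
63 mod 10 = 3

Invalid (Luhn sum mod 10 = 3)


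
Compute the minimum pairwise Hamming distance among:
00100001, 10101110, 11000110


Comparing all pairs, minimum distance: 3
Can detect 2 errors, correct 1 errors

3


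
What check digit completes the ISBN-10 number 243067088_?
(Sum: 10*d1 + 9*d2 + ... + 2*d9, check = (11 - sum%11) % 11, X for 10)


Weighted sum: 191
191 mod 11 = 4

Check digit: 7


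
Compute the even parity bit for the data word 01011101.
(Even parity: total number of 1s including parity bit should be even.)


Number of 1s in data: 5
Parity bit: 1

1


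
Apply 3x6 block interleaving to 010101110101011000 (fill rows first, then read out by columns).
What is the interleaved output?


Matrix:
  010101
  110101
  011000
Read columns: 010111001110000110

010111001110000110


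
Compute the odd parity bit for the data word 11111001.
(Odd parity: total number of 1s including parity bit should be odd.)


Number of 1s in data: 6
Parity bit: 1

1


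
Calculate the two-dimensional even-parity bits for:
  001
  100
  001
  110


Row parities: 1110
Column parities: 010

Row P: 1110, Col P: 010, Corner: 1


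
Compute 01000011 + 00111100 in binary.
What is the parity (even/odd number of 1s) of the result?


01000011 = 67
00111100 = 60
Sum = 127 = 1111111
1s count = 7

odd parity (7 ones in 1111111)


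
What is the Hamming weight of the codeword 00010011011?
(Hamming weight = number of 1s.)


Counting 1s in 00010011011

5


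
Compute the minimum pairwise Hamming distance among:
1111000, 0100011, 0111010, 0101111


Comparing all pairs, minimum distance: 2
Can detect 1 errors, correct 0 errors

2


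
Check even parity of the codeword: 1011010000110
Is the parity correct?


Number of 1s: 6

Yes, parity is correct (6 ones)


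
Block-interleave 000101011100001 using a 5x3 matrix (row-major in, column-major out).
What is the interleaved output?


Matrix:
  000
  101
  011
  100
  001
Read columns: 010100010001101

010100010001101


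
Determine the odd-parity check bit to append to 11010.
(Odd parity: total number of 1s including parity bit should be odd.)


Number of 1s in data: 3
Parity bit: 0

0


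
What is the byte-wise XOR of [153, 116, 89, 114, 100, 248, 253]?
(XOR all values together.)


XOR chain: 153 ^ 116 ^ 89 ^ 114 ^ 100 ^ 248 ^ 253 = 167

167


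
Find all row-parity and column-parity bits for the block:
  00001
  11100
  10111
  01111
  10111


Row parities: 11000
Column parities: 10010

Row P: 11000, Col P: 10010, Corner: 0


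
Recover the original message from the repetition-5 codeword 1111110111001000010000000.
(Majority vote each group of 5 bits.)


Groups: 11111, 10111, 00100, 00100, 00000
Majority votes: 11000

11000


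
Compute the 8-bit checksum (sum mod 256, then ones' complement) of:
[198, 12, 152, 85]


Sum = 447 mod 256 = 191
Complement = 64

64


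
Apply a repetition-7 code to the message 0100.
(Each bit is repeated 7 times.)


Each bit -> 7 copies

0000000111111100000000000000


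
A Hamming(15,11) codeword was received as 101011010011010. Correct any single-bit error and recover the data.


Syndrome = 0: no error detected

Data: 11100011010 (no errors)


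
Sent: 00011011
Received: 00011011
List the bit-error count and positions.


XOR: 00000000

0 errors (received matches sent)


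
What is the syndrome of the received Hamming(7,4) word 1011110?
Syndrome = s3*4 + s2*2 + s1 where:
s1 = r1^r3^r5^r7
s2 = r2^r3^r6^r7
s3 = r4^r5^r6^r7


s1=1, s2=0, s3=1

Syndrome = 5 (error at position 5)


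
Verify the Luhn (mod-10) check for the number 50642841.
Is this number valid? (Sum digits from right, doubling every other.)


Luhn sum = 29
29 mod 10 = 9

Invalid (Luhn sum mod 10 = 9)


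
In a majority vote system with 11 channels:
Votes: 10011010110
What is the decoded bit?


Ones: 6 out of 11
Threshold: 6

1 (6/11 voted 1)


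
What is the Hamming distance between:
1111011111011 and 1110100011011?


XOR: 0001111100000
Count of 1s: 5

5


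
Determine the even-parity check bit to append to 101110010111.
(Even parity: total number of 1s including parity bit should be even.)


Number of 1s in data: 8
Parity bit: 0

0


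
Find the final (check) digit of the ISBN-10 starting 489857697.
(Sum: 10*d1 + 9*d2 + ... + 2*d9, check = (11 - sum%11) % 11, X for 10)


Weighted sum: 370
370 mod 11 = 7

Check digit: 4


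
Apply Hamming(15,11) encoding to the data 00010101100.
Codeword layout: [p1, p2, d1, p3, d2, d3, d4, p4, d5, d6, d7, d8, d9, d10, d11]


Parity bits: p1=0, p2=0, p3=1, p4=1

000100110101100


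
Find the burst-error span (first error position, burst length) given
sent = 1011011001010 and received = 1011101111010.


XOR: 0000110110000

Burst at position 4, length 5


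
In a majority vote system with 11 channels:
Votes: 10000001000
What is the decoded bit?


Ones: 2 out of 11
Threshold: 6

0 (2/11 voted 1)


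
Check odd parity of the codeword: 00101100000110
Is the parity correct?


Number of 1s: 5

Yes, parity is correct (5 ones)


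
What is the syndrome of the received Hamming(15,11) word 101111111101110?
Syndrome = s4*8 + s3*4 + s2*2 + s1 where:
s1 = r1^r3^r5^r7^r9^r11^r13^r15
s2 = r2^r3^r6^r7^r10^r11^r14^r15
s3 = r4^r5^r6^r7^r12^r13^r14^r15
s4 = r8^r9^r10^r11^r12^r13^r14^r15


s1=0, s2=1, s3=1, s4=0

Syndrome = 6 (error at position 6)


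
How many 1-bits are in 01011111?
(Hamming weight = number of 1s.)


Counting 1s in 01011111

6


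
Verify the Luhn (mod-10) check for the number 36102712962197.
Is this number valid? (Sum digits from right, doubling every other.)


Luhn sum = 65
65 mod 10 = 5

Invalid (Luhn sum mod 10 = 5)


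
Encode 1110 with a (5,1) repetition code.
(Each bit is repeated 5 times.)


Each bit -> 5 copies

11111111111111100000


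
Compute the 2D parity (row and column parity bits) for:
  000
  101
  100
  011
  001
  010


Row parities: 001011
Column parities: 001

Row P: 001011, Col P: 001, Corner: 1


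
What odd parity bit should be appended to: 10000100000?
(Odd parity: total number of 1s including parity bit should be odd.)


Number of 1s in data: 2
Parity bit: 1

1


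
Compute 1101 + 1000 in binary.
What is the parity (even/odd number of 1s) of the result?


1101 = 13
1000 = 8
Sum = 21 = 10101
1s count = 3

odd parity (3 ones in 10101)


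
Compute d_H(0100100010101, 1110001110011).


XOR: 1010101100110
Count of 1s: 7

7


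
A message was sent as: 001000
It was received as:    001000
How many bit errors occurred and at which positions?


XOR: 000000

0 errors (received matches sent)


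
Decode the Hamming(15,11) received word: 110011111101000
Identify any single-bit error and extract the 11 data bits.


Syndrome = 0: no error detected

Data: 01111101000 (no errors)


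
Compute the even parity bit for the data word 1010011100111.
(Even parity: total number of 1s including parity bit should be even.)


Number of 1s in data: 8
Parity bit: 0

0
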